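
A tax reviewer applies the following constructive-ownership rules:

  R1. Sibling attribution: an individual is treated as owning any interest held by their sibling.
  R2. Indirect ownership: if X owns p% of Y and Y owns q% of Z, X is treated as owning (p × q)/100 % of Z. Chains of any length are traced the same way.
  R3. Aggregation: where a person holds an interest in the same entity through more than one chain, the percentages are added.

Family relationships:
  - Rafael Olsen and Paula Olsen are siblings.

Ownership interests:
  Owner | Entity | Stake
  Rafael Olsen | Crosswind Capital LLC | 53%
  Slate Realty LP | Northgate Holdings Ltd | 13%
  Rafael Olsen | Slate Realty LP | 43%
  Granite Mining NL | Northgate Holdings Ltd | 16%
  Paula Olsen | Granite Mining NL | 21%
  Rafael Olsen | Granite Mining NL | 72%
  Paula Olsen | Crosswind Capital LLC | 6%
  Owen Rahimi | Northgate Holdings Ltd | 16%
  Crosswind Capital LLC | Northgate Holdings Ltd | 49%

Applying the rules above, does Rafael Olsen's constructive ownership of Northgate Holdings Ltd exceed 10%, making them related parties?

By sibling attribution (R1), Rafael Olsen is treated as also owning Paula Olsen's interest in Crosswind Capital LLC, giving 53% + 6% = 59%.
By sibling attribution (R1), Rafael Olsen is treated as also owning Paula Olsen's interest in Granite Mining NL, giving 72% + 21% = 93%.
Chain via Crosswind Capital LLC (R2): 59% × 49% = 28.91% of Northgate Holdings Ltd.
Chain via Granite Mining NL (R2): 93% × 16% = 14.88% of Northgate Holdings Ltd.
Chain via Slate Realty LP (R2): 43% × 13% = 5.59% of Northgate Holdings Ltd.
Aggregating (R3): 28.91% + 14.88% + 5.59% = 49.38%.
49.38% exceeds the 10% threshold, so Rafael is a related party to Northgate Holdings Ltd.

Yes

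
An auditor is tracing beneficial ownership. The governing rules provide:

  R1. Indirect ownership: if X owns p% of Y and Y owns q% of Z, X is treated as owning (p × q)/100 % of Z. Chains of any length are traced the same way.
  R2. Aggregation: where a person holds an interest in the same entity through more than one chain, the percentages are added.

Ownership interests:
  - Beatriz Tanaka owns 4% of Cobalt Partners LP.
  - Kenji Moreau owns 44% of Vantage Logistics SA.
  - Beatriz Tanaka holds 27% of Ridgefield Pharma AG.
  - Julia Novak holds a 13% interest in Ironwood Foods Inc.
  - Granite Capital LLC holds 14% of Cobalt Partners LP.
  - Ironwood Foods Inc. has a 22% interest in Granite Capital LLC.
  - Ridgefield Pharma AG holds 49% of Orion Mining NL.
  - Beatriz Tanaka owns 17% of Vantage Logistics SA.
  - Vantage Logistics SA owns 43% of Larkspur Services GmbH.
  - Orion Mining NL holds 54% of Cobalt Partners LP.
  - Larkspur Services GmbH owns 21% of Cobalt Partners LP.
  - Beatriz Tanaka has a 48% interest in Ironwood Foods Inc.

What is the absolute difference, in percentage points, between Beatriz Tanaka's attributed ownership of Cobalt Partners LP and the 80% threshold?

Chain via Ironwood Foods Inc. → Granite Capital LLC (R1): 48% × 22% × 14% = 1.4784% of Cobalt Partners LP.
Chain via Ridgefield Pharma AG → Orion Mining NL (R1): 27% × 49% × 54% = 7.1442% of Cobalt Partners LP.
Chain via Vantage Logistics SA → Larkspur Services GmbH (R1): 17% × 43% × 21% = 1.5351% of Cobalt Partners LP.
Direct interest in Cobalt Partners LP: 4%.
Aggregating (R2): 1.4784% + 7.1442% + 1.5351% + 4% = 14.1577%.
14.1577% falls short of the 80% threshold by 65.8423 percentage points.

65.8423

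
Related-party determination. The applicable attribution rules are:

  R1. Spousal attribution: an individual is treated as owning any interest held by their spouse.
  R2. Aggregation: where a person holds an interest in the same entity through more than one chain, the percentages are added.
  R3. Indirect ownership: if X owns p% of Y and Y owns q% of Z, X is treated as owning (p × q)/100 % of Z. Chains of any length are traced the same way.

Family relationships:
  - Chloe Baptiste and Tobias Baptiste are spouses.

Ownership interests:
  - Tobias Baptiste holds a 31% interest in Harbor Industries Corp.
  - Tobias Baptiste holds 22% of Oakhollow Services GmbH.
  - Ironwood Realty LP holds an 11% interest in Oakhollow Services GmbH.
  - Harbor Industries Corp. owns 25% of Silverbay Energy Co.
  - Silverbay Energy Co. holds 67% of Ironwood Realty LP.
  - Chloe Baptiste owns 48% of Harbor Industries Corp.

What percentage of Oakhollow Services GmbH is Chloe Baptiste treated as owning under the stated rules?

23.455575%

By spousal attribution (R1), Chloe Baptiste is treated as also owning Tobias Baptiste's interest in Harbor Industries Corp, giving 48% + 31% = 79%.
By spousal attribution (R1), Chloe Baptiste is treated as owning Tobias Baptiste's 22% interest in Oakhollow Services GmbH.
Chain via Harbor Industries Corp. → Silverbay Energy Co. → Ironwood Realty LP (R3): 79% × 25% × 67% × 11% = 1.455575% of Oakhollow Services GmbH.
Direct interest in Oakhollow Services GmbH: 22%.
Aggregating (R2): 1.455575% + 22% = 23.455575%.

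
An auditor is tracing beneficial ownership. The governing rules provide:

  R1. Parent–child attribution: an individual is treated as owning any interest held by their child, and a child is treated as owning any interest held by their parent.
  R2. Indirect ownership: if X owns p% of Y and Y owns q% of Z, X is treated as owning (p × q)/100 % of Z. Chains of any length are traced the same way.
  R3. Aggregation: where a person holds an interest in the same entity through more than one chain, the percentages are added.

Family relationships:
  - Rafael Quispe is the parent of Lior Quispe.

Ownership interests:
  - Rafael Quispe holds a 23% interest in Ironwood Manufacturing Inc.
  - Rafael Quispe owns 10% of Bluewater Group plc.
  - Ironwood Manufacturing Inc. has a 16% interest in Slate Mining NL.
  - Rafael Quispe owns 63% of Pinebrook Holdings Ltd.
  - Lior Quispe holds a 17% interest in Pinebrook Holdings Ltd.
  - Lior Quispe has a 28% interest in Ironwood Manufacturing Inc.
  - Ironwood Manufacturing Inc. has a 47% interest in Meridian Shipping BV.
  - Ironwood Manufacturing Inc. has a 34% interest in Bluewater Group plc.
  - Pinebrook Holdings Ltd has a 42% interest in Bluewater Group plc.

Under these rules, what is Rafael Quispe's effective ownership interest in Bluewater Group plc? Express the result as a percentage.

60.94%

By parent–child attribution (R1), Rafael Quispe is treated as also owning Lior Quispe's interest in Pinebrook Holdings Ltd, giving 63% + 17% = 80%.
By parent–child attribution (R1), Rafael Quispe is treated as also owning Lior Quispe's interest in Ironwood Manufacturing Inc, giving 23% + 28% = 51%.
Chain via Pinebrook Holdings Ltd (R2): 80% × 42% = 33.6% of Bluewater Group plc.
Chain via Ironwood Manufacturing Inc. (R2): 51% × 34% = 17.34% of Bluewater Group plc.
Direct interest in Bluewater Group plc: 10%.
Aggregating (R3): 33.6% + 17.34% + 10% = 60.94%.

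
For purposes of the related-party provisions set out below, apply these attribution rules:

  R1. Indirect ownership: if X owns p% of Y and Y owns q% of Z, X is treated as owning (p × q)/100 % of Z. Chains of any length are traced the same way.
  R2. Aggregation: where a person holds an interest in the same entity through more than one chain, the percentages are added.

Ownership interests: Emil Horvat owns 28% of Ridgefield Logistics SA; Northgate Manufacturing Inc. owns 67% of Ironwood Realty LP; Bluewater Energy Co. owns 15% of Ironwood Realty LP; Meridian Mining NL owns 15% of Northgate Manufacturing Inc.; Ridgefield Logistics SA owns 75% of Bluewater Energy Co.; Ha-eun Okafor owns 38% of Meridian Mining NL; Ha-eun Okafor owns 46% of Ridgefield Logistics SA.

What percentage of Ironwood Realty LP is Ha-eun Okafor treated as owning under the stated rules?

8.994%

Chain via Meridian Mining NL → Northgate Manufacturing Inc. (R1): 38% × 15% × 67% = 3.819% of Ironwood Realty LP.
Chain via Ridgefield Logistics SA → Bluewater Energy Co. (R1): 46% × 75% × 15% = 5.175% of Ironwood Realty LP.
Aggregating (R2): 3.819% + 5.175% = 8.994%.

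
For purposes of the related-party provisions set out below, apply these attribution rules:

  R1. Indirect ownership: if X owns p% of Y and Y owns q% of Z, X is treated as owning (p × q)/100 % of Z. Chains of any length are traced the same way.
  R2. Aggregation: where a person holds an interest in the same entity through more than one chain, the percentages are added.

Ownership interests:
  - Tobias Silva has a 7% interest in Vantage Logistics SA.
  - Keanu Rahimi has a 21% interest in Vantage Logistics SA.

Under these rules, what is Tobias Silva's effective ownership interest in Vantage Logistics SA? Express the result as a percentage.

7%

Direct interest in Vantage Logistics SA: 7%.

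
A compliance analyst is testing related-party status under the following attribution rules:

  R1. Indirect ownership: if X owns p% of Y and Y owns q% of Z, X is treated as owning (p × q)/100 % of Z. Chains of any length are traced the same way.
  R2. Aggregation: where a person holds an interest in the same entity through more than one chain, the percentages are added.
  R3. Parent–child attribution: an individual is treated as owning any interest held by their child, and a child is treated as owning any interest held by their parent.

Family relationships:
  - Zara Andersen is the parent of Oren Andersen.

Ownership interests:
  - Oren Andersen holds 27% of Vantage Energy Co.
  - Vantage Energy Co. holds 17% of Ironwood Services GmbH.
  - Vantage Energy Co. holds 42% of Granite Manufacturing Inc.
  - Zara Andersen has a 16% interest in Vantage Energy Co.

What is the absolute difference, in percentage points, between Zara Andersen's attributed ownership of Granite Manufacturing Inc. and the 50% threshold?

By parent–child attribution (R3), Zara Andersen is treated as also owning Oren Andersen's interest in Vantage Energy Co, giving 16% + 27% = 43%.
Chain via Vantage Energy Co. (R1): 43% × 42% = 18.06% of Granite Manufacturing Inc.
18.06% falls short of the 50% threshold by 31.94 percentage points.

31.94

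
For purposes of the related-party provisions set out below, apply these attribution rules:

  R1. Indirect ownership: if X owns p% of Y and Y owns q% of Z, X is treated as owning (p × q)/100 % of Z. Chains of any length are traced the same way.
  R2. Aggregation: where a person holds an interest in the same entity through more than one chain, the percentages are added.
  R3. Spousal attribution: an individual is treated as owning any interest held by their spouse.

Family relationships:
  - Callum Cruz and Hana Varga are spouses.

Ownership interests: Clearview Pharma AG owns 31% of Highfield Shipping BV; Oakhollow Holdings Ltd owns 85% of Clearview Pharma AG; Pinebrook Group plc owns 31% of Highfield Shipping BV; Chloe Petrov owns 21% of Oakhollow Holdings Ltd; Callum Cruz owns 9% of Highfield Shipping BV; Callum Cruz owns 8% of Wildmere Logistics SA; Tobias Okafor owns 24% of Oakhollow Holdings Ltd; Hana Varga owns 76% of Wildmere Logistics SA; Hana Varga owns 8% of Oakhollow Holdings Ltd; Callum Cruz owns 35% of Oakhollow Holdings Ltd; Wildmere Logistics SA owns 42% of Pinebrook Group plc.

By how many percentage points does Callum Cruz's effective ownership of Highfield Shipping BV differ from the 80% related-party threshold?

By spousal attribution (R3), Callum Cruz is treated as also owning Hana Varga's interest in Oakhollow Holdings Ltd, giving 35% + 8% = 43%.
By spousal attribution (R3), Callum Cruz is treated as also owning Hana Varga's interest in Wildmere Logistics SA, giving 8% + 76% = 84%.
Chain via Oakhollow Holdings Ltd → Clearview Pharma AG (R1): 43% × 85% × 31% = 11.3305% of Highfield Shipping BV.
Chain via Wildmere Logistics SA → Pinebrook Group plc (R1): 84% × 42% × 31% = 10.9368% of Highfield Shipping BV.
Direct interest in Highfield Shipping BV: 9%.
Aggregating (R2): 11.3305% + 10.9368% + 9% = 31.2673%.
31.2673% falls short of the 80% threshold by 48.7327 percentage points.

48.7327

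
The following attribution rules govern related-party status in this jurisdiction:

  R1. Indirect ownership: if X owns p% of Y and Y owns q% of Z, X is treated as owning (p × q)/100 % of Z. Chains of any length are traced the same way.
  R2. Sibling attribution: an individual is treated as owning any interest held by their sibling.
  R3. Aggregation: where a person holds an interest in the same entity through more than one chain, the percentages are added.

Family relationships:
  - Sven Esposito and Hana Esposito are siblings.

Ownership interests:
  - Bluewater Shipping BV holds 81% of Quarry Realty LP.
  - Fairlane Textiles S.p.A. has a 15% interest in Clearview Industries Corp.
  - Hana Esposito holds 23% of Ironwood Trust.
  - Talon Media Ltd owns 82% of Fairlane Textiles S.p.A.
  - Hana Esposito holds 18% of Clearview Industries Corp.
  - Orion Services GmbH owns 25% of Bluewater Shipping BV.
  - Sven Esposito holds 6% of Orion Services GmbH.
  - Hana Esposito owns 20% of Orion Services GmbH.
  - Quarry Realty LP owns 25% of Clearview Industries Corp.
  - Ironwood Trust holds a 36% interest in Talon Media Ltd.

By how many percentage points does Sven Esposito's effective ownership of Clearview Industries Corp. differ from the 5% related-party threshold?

By sibling attribution (R2), Sven Esposito is treated as also owning Hana Esposito's interest in Orion Services GmbH, giving 6% + 20% = 26%.
By sibling attribution (R2), Sven Esposito is treated as owning Hana Esposito's 23% interest in Ironwood Trust.
By sibling attribution (R2), Sven Esposito is treated as owning Hana Esposito's 18% interest in Clearview Industries Corp.
Chain via Orion Services GmbH → Bluewater Shipping BV → Quarry Realty LP (R1): 26% × 25% × 81% × 25% = 1.31625% of Clearview Industries Corp.
Chain via Ironwood Trust → Talon Media Ltd → Fairlane Textiles S.p.A. (R1): 23% × 36% × 82% × 15% = 1.01844% of Clearview Industries Corp.
Direct interest in Clearview Industries Corp: 18%.
Aggregating (R3): 1.31625% + 1.01844% + 18% = 20.33469%.
20.33469% exceeds the 5% threshold by 15.33469 percentage points.

15.33469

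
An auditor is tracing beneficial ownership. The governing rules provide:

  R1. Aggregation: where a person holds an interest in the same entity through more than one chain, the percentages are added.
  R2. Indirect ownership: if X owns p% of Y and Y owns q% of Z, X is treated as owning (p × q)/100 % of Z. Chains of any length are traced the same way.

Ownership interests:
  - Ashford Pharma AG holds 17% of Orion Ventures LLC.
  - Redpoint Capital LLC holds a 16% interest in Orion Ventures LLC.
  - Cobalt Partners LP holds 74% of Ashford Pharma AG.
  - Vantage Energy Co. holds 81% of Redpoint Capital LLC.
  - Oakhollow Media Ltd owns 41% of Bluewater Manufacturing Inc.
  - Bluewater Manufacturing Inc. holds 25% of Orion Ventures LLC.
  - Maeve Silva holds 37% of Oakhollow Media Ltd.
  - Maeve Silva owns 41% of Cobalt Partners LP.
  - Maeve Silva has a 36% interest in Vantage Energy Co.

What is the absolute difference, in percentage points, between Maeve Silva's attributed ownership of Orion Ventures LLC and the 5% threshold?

8.6159

Chain via Oakhollow Media Ltd → Bluewater Manufacturing Inc. (R2): 37% × 41% × 25% = 3.7925% of Orion Ventures LLC.
Chain via Vantage Energy Co. → Redpoint Capital LLC (R2): 36% × 81% × 16% = 4.6656% of Orion Ventures LLC.
Chain via Cobalt Partners LP → Ashford Pharma AG (R2): 41% × 74% × 17% = 5.1578% of Orion Ventures LLC.
Aggregating (R1): 3.7925% + 4.6656% + 5.1578% = 13.6159%.
13.6159% exceeds the 5% threshold by 8.6159 percentage points.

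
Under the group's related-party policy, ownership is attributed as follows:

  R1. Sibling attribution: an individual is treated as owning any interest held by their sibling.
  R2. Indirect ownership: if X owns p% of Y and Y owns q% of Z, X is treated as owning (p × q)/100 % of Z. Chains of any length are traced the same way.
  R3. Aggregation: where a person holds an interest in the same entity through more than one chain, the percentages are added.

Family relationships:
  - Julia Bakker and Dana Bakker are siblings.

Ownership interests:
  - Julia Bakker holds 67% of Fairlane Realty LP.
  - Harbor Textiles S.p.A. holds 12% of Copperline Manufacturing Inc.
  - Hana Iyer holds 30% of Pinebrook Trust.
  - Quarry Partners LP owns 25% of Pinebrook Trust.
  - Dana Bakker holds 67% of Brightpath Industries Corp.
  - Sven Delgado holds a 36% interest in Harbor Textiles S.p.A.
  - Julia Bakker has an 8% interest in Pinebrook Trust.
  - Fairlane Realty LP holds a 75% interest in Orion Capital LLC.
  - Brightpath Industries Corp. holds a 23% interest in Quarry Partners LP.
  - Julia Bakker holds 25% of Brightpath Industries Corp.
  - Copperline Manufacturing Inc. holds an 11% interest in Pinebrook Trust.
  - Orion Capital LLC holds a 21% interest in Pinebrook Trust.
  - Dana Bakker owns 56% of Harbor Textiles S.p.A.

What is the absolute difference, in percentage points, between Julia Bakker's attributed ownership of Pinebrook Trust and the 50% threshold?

By sibling attribution (R1), Julia Bakker is treated as also owning Dana Bakker's interest in Brightpath Industries Corp, giving 25% + 67% = 92%.
By sibling attribution (R1), Julia Bakker is treated as owning Dana Bakker's 56% interest in Harbor Textiles S.p.A.
Chain via Fairlane Realty LP → Orion Capital LLC (R2): 67% × 75% × 21% = 10.5525% of Pinebrook Trust.
Chain via Brightpath Industries Corp. → Quarry Partners LP (R2): 92% × 23% × 25% = 5.29% of Pinebrook Trust.
Direct interest in Pinebrook Trust: 8%.
Chain via Harbor Textiles S.p.A. → Copperline Manufacturing Inc. (R2): 56% × 12% × 11% = 0.7392% of Pinebrook Trust.
Aggregating (R3): 10.5525% + 5.29% + 8% + 0.7392% = 24.5817%.
24.5817% falls short of the 50% threshold by 25.4183 percentage points.

25.4183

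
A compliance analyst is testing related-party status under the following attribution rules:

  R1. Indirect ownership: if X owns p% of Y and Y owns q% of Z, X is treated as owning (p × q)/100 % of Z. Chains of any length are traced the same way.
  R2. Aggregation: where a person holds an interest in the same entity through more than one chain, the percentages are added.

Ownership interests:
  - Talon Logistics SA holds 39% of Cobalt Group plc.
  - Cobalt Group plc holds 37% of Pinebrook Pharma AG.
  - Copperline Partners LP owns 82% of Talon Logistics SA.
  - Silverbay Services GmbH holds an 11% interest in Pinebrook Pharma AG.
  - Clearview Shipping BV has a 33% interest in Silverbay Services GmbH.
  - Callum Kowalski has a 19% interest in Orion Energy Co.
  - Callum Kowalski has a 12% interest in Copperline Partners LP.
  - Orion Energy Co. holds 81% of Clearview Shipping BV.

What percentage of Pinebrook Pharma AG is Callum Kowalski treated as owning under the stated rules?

1.978569%

Chain via Orion Energy Co. → Clearview Shipping BV → Silverbay Services GmbH (R1): 19% × 81% × 33% × 11% = 0.558657% of Pinebrook Pharma AG.
Chain via Copperline Partners LP → Talon Logistics SA → Cobalt Group plc (R1): 12% × 82% × 39% × 37% = 1.419912% of Pinebrook Pharma AG.
Aggregating (R2): 0.558657% + 1.419912% = 1.978569%.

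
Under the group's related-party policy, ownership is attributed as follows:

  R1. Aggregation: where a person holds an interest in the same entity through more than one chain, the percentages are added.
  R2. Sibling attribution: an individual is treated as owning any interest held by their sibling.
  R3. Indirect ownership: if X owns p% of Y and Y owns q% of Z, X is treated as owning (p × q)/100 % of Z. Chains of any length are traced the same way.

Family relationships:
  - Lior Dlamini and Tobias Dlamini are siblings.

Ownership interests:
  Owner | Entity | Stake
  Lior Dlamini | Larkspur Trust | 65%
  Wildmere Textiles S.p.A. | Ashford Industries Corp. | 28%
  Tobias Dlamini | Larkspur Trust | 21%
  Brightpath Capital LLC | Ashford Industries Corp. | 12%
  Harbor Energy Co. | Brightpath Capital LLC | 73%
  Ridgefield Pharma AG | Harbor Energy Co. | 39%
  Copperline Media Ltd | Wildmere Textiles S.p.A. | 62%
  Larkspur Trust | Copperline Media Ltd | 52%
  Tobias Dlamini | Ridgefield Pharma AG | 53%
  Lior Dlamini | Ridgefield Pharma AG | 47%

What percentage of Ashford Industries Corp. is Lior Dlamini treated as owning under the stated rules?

By sibling attribution (R2), Lior Dlamini is treated as also owning Tobias Dlamini's interest in Larkspur Trust, giving 65% + 21% = 86%.
By sibling attribution (R2), Lior Dlamini is treated as also owning Tobias Dlamini's interest in Ridgefield Pharma AG, giving 47% + 53% = 100%.
Chain via Larkspur Trust → Copperline Media Ltd → Wildmere Textiles S.p.A. (R3): 86% × 52% × 62% × 28% = 7.763392% of Ashford Industries Corp.
Chain via Ridgefield Pharma AG → Harbor Energy Co. → Brightpath Capital LLC (R3): 100% × 39% × 73% × 12% = 3.4164% of Ashford Industries Corp.
Aggregating (R1): 7.763392% + 3.4164% = 11.179792%.

11.179792%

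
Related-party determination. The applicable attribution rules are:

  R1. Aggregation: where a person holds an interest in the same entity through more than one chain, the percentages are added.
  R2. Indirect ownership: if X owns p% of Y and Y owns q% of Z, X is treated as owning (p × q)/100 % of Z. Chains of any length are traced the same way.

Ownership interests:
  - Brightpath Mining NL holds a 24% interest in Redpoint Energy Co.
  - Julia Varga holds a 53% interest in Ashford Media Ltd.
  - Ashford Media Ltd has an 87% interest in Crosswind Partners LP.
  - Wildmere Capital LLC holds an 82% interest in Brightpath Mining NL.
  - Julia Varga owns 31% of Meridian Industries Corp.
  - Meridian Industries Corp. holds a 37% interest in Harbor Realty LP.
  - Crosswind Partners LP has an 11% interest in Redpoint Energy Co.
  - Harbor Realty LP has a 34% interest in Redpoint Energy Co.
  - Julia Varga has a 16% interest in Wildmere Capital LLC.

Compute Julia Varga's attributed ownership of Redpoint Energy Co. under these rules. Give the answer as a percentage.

12.1207%

Chain via Wildmere Capital LLC → Brightpath Mining NL (R2): 16% × 82% × 24% = 3.1488% of Redpoint Energy Co.
Chain via Meridian Industries Corp. → Harbor Realty LP (R2): 31% × 37% × 34% = 3.8998% of Redpoint Energy Co.
Chain via Ashford Media Ltd → Crosswind Partners LP (R2): 53% × 87% × 11% = 5.0721% of Redpoint Energy Co.
Aggregating (R1): 3.1488% + 3.8998% + 5.0721% = 12.1207%.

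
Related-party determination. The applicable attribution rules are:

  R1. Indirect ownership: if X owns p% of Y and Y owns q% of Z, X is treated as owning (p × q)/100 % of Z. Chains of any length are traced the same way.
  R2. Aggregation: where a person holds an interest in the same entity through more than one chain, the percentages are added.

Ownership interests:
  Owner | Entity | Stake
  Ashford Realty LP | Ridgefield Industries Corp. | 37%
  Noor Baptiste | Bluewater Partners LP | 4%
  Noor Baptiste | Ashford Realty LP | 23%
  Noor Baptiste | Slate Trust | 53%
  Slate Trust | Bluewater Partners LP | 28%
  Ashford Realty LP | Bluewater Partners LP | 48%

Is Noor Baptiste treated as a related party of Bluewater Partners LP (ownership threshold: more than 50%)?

Chain via Slate Trust (R1): 53% × 28% = 14.84% of Bluewater Partners LP.
Chain via Ashford Realty LP (R1): 23% × 48% = 11.04% of Bluewater Partners LP.
Direct interest in Bluewater Partners LP: 4%.
Aggregating (R2): 14.84% + 11.04% + 4% = 29.88%.
29.88% does not exceed the 50% threshold, so Noor is not a related party to Bluewater Partners LP.

No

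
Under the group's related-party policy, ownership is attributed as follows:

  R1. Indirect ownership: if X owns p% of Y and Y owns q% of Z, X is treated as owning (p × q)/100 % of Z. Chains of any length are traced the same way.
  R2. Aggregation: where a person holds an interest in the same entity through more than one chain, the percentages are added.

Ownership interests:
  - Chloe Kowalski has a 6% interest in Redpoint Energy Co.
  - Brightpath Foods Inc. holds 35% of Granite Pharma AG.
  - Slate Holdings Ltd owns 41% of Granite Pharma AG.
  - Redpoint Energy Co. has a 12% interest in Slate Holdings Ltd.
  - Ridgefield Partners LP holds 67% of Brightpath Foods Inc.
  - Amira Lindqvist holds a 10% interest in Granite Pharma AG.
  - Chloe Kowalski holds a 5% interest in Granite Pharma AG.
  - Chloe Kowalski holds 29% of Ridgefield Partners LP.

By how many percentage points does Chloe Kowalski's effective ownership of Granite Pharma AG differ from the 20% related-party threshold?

7.9043

Chain via Redpoint Energy Co. → Slate Holdings Ltd (R1): 6% × 12% × 41% = 0.2952% of Granite Pharma AG.
Chain via Ridgefield Partners LP → Brightpath Foods Inc. (R1): 29% × 67% × 35% = 6.8005% of Granite Pharma AG.
Direct interest in Granite Pharma AG: 5%.
Aggregating (R2): 0.2952% + 6.8005% + 5% = 12.0957%.
12.0957% falls short of the 20% threshold by 7.9043 percentage points.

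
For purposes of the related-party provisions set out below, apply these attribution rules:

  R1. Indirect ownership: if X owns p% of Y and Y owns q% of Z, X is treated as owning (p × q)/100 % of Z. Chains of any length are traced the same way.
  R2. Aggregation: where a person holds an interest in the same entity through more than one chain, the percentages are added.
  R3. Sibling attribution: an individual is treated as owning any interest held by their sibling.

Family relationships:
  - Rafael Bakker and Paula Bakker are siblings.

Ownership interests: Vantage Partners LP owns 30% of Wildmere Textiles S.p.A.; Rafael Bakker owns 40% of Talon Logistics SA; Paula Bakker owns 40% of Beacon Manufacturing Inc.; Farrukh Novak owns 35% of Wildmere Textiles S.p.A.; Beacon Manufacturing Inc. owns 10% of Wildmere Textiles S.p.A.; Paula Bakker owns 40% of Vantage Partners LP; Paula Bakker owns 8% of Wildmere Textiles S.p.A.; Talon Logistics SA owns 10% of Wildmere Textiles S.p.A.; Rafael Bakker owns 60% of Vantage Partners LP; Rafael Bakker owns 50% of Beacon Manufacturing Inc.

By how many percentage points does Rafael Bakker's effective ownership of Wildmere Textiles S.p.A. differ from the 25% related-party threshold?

26

By sibling attribution (R3), Rafael Bakker is treated as also owning Paula Bakker's interest in Beacon Manufacturing Inc, giving 50% + 40% = 90%.
By sibling attribution (R3), Rafael Bakker is treated as also owning Paula Bakker's interest in Vantage Partners LP, giving 60% + 40% = 100%.
By sibling attribution (R3), Rafael Bakker is treated as owning Paula Bakker's 8% interest in Wildmere Textiles S.p.A.
Chain via Beacon Manufacturing Inc. (R1): 90% × 10% = 9% of Wildmere Textiles S.p.A.
Chain via Talon Logistics SA (R1): 40% × 10% = 4% of Wildmere Textiles S.p.A.
Chain via Vantage Partners LP (R1): 100% × 30% = 30% of Wildmere Textiles S.p.A.
Direct interest in Wildmere Textiles S.p.A: 8%.
Aggregating (R2): 9% + 4% + 30% + 8% = 51%.
51% exceeds the 25% threshold by 26 percentage points.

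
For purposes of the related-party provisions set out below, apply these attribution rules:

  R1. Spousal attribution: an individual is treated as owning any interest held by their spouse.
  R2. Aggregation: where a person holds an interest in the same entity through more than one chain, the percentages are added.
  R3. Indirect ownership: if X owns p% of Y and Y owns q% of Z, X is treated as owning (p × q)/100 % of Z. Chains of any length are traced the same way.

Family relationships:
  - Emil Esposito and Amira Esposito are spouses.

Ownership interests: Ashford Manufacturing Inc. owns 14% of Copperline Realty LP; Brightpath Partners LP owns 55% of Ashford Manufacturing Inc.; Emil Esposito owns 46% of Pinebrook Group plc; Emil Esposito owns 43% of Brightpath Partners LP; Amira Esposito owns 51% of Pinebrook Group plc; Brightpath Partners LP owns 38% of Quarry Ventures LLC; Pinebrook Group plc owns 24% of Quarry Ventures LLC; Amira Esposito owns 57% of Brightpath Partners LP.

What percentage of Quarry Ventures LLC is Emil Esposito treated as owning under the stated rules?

61.28%

By spousal attribution (R1), Emil Esposito is treated as also owning Amira Esposito's interest in Pinebrook Group plc, giving 46% + 51% = 97%.
By spousal attribution (R1), Emil Esposito is treated as also owning Amira Esposito's interest in Brightpath Partners LP, giving 43% + 57% = 100%.
Chain via Pinebrook Group plc (R3): 97% × 24% = 23.28% of Quarry Ventures LLC.
Chain via Brightpath Partners LP (R3): 100% × 38% = 38% of Quarry Ventures LLC.
Aggregating (R2): 23.28% + 38% = 61.28%.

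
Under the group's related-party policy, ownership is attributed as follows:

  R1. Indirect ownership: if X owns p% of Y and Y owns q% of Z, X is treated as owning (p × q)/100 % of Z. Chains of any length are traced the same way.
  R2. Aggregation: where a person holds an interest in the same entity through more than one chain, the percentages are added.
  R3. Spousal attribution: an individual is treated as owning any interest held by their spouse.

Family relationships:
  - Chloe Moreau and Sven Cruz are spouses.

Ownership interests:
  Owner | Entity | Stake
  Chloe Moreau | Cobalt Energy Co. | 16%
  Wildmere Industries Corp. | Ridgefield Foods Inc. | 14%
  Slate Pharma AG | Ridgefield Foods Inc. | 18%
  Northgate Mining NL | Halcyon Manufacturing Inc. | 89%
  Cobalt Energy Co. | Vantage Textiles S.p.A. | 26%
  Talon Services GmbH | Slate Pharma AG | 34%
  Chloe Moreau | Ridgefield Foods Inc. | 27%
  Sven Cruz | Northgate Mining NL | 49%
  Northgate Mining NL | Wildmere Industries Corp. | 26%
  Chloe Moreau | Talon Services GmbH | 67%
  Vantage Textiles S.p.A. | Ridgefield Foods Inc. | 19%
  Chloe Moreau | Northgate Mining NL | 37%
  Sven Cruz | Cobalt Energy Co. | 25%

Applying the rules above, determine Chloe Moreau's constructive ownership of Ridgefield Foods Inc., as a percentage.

36.2562%

By spousal attribution (R3), Chloe Moreau is treated as also owning Sven Cruz's interest in Cobalt Energy Co, giving 16% + 25% = 41%.
By spousal attribution (R3), Chloe Moreau is treated as also owning Sven Cruz's interest in Northgate Mining NL, giving 37% + 49% = 86%.
Chain via Cobalt Energy Co. → Vantage Textiles S.p.A. (R1): 41% × 26% × 19% = 2.0254% of Ridgefield Foods Inc.
Chain via Northgate Mining NL → Wildmere Industries Corp. (R1): 86% × 26% × 14% = 3.1304% of Ridgefield Foods Inc.
Chain via Talon Services GmbH → Slate Pharma AG (R1): 67% × 34% × 18% = 4.1004% of Ridgefield Foods Inc.
Direct interest in Ridgefield Foods Inc: 27%.
Aggregating (R2): 2.0254% + 3.1304% + 4.1004% + 27% = 36.2562%.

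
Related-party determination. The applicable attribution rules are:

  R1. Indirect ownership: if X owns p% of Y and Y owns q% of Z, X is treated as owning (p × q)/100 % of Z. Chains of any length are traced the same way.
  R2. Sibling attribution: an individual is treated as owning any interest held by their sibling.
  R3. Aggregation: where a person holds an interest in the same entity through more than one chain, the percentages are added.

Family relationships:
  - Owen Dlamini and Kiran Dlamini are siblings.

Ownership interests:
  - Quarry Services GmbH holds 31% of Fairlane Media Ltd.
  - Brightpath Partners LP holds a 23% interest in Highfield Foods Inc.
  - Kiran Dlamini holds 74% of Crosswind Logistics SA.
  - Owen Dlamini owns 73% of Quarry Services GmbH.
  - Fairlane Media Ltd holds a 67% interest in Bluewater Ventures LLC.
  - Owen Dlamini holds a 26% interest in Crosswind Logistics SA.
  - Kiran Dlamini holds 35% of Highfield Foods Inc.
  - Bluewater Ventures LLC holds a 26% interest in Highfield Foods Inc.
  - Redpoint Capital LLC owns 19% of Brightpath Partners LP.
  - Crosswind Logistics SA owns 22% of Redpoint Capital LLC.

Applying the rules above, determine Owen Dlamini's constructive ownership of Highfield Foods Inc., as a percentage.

By sibling attribution (R2), Owen Dlamini is treated as also owning Kiran Dlamini's interest in Crosswind Logistics SA, giving 26% + 74% = 100%.
By sibling attribution (R2), Owen Dlamini is treated as owning Kiran Dlamini's 35% interest in Highfield Foods Inc.
Chain via Quarry Services GmbH → Fairlane Media Ltd → Bluewater Ventures LLC (R1): 73% × 31% × 67% × 26% = 3.942146% of Highfield Foods Inc.
Chain via Crosswind Logistics SA → Redpoint Capital LLC → Brightpath Partners LP (R1): 100% × 22% × 19% × 23% = 0.9614% of Highfield Foods Inc.
Direct interest in Highfield Foods Inc: 35%.
Aggregating (R3): 3.942146% + 0.9614% + 35% = 39.903546%.

39.903546%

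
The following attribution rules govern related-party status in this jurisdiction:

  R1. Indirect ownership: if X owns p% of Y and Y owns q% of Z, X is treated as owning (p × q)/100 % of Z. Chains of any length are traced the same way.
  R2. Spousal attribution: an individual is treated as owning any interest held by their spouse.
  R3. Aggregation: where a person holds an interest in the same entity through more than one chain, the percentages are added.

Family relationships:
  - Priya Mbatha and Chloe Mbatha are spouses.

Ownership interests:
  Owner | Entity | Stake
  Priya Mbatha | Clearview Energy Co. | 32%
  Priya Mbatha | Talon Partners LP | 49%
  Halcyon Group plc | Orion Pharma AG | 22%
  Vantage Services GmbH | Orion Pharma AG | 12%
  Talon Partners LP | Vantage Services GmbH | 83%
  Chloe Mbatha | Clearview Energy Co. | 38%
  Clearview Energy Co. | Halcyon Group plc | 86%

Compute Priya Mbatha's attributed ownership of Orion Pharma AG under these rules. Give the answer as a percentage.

18.1244%

By spousal attribution (R2), Priya Mbatha is treated as also owning Chloe Mbatha's interest in Clearview Energy Co, giving 32% + 38% = 70%.
Chain via Clearview Energy Co. → Halcyon Group plc (R1): 70% × 86% × 22% = 13.244% of Orion Pharma AG.
Chain via Talon Partners LP → Vantage Services GmbH (R1): 49% × 83% × 12% = 4.8804% of Orion Pharma AG.
Aggregating (R3): 13.244% + 4.8804% = 18.1244%.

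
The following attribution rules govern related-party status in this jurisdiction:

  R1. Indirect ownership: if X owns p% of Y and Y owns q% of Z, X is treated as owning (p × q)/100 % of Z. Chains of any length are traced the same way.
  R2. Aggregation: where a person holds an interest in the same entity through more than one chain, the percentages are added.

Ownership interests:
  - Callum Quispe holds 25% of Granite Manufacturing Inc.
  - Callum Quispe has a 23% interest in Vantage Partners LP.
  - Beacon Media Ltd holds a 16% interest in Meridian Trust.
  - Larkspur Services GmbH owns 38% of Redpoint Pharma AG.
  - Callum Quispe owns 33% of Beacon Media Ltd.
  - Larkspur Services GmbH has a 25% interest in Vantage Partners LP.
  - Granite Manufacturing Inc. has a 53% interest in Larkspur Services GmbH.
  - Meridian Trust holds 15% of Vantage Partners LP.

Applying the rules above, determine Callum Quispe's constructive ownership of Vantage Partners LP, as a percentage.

27.1045%

Chain via Beacon Media Ltd → Meridian Trust (R1): 33% × 16% × 15% = 0.792% of Vantage Partners LP.
Chain via Granite Manufacturing Inc. → Larkspur Services GmbH (R1): 25% × 53% × 25% = 3.3125% of Vantage Partners LP.
Direct interest in Vantage Partners LP: 23%.
Aggregating (R2): 0.792% + 3.3125% + 23% = 27.1045%.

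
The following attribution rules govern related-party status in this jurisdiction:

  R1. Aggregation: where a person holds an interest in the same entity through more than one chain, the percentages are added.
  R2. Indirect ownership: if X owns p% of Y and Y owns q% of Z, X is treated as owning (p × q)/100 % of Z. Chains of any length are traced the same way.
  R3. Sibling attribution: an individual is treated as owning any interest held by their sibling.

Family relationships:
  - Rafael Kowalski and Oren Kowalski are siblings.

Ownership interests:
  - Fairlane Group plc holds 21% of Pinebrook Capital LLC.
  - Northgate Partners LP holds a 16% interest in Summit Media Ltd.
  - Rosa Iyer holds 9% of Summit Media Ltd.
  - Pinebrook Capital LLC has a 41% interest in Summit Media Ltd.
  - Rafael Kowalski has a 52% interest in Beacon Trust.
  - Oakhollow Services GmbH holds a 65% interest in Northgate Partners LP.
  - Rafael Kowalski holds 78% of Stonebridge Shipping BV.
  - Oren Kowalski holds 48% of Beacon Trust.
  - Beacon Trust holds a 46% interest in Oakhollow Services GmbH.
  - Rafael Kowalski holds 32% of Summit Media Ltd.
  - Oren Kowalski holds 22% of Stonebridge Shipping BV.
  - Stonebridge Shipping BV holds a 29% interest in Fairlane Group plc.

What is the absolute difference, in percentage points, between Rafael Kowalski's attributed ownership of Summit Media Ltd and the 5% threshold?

By sibling attribution (R3), Rafael Kowalski is treated as also owning Oren Kowalski's interest in Stonebridge Shipping BV, giving 78% + 22% = 100%.
By sibling attribution (R3), Rafael Kowalski is treated as also owning Oren Kowalski's interest in Beacon Trust, giving 52% + 48% = 100%.
Chain via Stonebridge Shipping BV → Fairlane Group plc → Pinebrook Capital LLC (R2): 100% × 29% × 21% × 41% = 2.4969% of Summit Media Ltd.
Chain via Beacon Trust → Oakhollow Services GmbH → Northgate Partners LP (R2): 100% × 46% × 65% × 16% = 4.784% of Summit Media Ltd.
Direct interest in Summit Media Ltd: 32%.
Aggregating (R1): 2.4969% + 4.784% + 32% = 39.2809%.
39.2809% exceeds the 5% threshold by 34.2809 percentage points.

34.2809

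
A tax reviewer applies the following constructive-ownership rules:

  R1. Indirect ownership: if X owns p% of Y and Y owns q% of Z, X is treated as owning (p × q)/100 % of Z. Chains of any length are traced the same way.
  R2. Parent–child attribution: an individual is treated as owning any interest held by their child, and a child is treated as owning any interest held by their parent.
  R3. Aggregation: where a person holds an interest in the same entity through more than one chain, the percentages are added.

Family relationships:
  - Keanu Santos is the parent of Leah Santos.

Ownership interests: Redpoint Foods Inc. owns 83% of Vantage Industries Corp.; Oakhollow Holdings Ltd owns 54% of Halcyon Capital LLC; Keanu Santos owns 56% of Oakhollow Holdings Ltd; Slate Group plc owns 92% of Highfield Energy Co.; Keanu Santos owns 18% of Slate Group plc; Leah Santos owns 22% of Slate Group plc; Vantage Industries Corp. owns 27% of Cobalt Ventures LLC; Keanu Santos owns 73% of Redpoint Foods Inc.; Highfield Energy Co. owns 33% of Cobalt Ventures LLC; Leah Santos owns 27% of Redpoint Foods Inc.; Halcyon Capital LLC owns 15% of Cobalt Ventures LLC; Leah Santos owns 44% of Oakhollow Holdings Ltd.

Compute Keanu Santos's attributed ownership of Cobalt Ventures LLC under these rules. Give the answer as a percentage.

By parent–child attribution (R2), Keanu Santos is treated as also owning Leah Santos's interest in Redpoint Foods Inc, giving 73% + 27% = 100%.
By parent–child attribution (R2), Keanu Santos is treated as also owning Leah Santos's interest in Oakhollow Holdings Ltd, giving 56% + 44% = 100%.
By parent–child attribution (R2), Keanu Santos is treated as also owning Leah Santos's interest in Slate Group plc, giving 18% + 22% = 40%.
Chain via Redpoint Foods Inc. → Vantage Industries Corp. (R1): 100% × 83% × 27% = 22.41% of Cobalt Ventures LLC.
Chain via Oakhollow Holdings Ltd → Halcyon Capital LLC (R1): 100% × 54% × 15% = 8.1% of Cobalt Ventures LLC.
Chain via Slate Group plc → Highfield Energy Co. (R1): 40% × 92% × 33% = 12.144% of Cobalt Ventures LLC.
Aggregating (R3): 22.41% + 8.1% + 12.144% = 42.654%.

42.654%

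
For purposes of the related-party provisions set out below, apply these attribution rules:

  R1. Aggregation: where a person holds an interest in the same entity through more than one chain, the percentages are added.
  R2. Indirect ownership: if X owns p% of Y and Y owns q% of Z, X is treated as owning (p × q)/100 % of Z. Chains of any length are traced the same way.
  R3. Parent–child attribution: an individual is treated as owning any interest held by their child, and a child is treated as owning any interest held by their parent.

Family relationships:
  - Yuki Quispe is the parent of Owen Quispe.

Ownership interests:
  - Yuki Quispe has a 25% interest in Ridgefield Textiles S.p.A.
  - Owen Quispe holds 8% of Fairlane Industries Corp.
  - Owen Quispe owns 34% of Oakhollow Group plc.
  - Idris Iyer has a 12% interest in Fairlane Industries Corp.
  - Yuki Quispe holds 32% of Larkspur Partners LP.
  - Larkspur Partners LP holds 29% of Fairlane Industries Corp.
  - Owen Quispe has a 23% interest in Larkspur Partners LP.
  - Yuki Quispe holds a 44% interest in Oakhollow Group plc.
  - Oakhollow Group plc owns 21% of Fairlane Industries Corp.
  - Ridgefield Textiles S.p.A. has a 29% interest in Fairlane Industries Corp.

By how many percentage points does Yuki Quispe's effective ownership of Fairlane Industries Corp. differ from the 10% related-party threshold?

37.58

By parent–child attribution (R3), Yuki Quispe is treated as also owning Owen Quispe's interest in Oakhollow Group plc, giving 44% + 34% = 78%.
By parent–child attribution (R3), Yuki Quispe is treated as also owning Owen Quispe's interest in Larkspur Partners LP, giving 32% + 23% = 55%.
By parent–child attribution (R3), Yuki Quispe is treated as owning Owen Quispe's 8% interest in Fairlane Industries Corp.
Chain via Oakhollow Group plc (R2): 78% × 21% = 16.38% of Fairlane Industries Corp.
Chain via Larkspur Partners LP (R2): 55% × 29% = 15.95% of Fairlane Industries Corp.
Chain via Ridgefield Textiles S.p.A. (R2): 25% × 29% = 7.25% of Fairlane Industries Corp.
Direct interest in Fairlane Industries Corp: 8%.
Aggregating (R1): 16.38% + 15.95% + 7.25% + 8% = 47.58%.
47.58% exceeds the 10% threshold by 37.58 percentage points.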